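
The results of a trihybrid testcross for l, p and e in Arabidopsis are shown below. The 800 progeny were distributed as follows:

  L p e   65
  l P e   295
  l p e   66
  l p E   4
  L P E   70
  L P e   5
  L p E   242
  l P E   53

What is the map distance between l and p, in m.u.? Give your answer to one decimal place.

The two most frequent reciprocal classes, L p E and l P e, are the parental types, so the F1 was L p E / l P e.
The two rarest classes, l p E and L P e, are the double crossovers. Comparing them with the parentals, only the l allele has switched, so l is the middle locus and the order is e – l – p.
Crossovers in the l–p interval produce the single-crossover classes L P E and l p e (70 + 66 = 136) plus the double crossovers (9).
RF(l–p) = (136 + 9) / 800 = 145/800 = 0.1812 → 18.1 m.u.

18.1 m.u.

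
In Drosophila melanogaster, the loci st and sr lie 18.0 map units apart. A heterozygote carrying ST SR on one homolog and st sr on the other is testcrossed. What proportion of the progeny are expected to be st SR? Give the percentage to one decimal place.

9.0%

A map distance of 18.0 map units corresponds to a recombination frequency of 0.180.
The F1 is ST SR / st sr, so st SR is a recombinant gamete class with expected frequency r/2 = 0.180/2 = 0.0900.
That is 0.0900 = 9.0% of the progeny.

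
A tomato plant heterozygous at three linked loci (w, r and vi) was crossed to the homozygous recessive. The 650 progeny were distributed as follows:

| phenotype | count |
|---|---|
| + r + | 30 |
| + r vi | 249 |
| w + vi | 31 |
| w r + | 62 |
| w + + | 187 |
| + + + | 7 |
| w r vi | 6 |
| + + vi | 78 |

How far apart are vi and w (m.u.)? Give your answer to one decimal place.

The two most frequent reciprocal classes, + r vi and w + +, are the parental types, so the F1 was + r vi / w + +.
The two rarest classes, w r vi and + + +, are the double crossovers. Comparing them with the parentals, only the w allele has switched, so w is the middle locus and the order is r – w – vi.
Crossovers in the w–vi interval produce the single-crossover classes + r + and w + vi (30 + 31 = 61) plus the double crossovers (13).
RF(w–vi) = (61 + 13) / 650 = 74/650 = 0.1138 → 11.4 m.u.

11.4 m.u.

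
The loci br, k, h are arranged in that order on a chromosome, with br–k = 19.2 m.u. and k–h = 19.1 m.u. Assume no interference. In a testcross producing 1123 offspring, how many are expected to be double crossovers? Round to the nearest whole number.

Map distances give recombination frequencies of 0.192 and 0.191 for the two intervals.
With no interference, expected double-crossover frequency = 0.192 × 0.191 = 0.03667.
Expected number = 0.03667 × 1123 = 41.18 ≈ 41.

41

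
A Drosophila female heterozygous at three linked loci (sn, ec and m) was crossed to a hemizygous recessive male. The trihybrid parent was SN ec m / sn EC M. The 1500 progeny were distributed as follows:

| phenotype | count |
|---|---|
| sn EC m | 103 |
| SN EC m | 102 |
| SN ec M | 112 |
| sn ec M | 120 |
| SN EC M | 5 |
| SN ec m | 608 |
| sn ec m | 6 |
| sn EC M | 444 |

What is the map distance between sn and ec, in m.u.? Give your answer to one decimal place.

The two rarest classes, sn ec m and SN EC M, are the double crossovers. Comparing them with the parentals, only the sn allele has switched, so sn is the middle locus and the order is ec – sn – m.
Crossovers in the ec–sn interval produce the single-crossover classes SN EC m and sn ec M (102 + 120 = 222) plus the double crossovers (11).
RF(ec–sn) = (222 + 11) / 1500 = 233/1500 = 0.1553 → 15.5 m.u.

15.5 m.u.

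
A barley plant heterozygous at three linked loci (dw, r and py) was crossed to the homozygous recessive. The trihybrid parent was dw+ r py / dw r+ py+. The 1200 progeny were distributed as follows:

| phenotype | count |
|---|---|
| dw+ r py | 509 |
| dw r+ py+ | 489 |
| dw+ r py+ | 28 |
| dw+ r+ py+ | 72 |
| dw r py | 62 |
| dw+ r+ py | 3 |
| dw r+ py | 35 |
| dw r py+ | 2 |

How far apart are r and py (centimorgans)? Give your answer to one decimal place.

5.7 centimorgans

The two rarest classes, dw+ r+ py and dw r py+, are the double crossovers. Comparing them with the parentals, only the r allele has switched, so r is the middle locus and the order is py – r – dw.
Crossovers in the py–r interval produce the single-crossover classes dw+ r py+ and dw r+ py (28 + 35 = 63) plus the double crossovers (5).
RF(py–r) = (63 + 5) / 1200 = 68/1200 = 0.0567 → 5.7 centimorgans.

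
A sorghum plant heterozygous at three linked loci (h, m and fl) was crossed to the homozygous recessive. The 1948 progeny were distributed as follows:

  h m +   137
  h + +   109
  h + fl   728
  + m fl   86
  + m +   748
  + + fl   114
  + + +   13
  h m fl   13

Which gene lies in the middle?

m

The two most frequent reciprocal classes, + m + and h + fl, are the parental types, so the F1 was + m + / h + fl.
The two rarest classes, + + + and h m fl, are the double crossovers. Comparing them with the parentals, only the m allele has switched, so m is the middle locus and the order is fl – m – h.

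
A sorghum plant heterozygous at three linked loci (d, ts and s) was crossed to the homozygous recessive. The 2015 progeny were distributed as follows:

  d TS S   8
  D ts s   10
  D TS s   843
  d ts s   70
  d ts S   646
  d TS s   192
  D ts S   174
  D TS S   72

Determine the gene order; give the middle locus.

ts

The two most frequent reciprocal classes, d ts S and D TS s, are the parental types, so the F1 was d ts S / D TS s.
The two rarest classes, d TS S and D ts s, are the double crossovers. Comparing them with the parentals, only the ts allele has switched, so ts is the middle locus and the order is d – ts – s.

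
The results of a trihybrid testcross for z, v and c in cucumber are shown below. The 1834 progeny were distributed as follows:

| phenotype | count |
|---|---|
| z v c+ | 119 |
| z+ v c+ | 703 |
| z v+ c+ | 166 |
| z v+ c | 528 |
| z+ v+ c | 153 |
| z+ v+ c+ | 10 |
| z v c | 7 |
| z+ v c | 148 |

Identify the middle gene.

The two most frequent reciprocal classes, z v+ c and z+ v c+, are the parental types, so the F1 was z v+ c / z+ v c+.
The two rarest classes, z v c and z+ v+ c+, are the double crossovers. Comparing them with the parentals, only the v allele has switched, so v is the middle locus and the order is c – v – z.

v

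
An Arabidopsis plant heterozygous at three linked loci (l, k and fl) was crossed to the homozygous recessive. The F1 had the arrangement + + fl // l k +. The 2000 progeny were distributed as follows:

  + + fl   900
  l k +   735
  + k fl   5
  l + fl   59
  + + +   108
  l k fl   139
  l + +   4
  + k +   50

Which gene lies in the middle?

k

The two rarest classes, + k fl and l + +, are the double crossovers. Comparing them with the parentals, only the k allele has switched, so k is the middle locus and the order is fl – k – l.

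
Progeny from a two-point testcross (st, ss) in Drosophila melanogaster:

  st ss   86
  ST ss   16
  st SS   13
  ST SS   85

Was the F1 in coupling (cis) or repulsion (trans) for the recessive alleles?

The two most frequent classes are ST SS (85) and st ss (86); these are the parental (non-recombinant) types.
So the F1 carried ST SS on one chromosome and st ss on the other — the recessive alleles are on the same chromosome (cis / coupling).

cis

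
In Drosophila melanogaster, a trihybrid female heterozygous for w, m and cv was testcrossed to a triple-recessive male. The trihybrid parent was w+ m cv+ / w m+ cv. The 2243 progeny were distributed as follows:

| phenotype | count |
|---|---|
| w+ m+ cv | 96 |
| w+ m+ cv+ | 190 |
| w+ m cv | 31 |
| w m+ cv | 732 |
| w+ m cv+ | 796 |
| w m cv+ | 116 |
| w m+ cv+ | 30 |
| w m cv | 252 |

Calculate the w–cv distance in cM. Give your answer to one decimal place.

12.2 cM

The two rarest classes, w+ m cv and w m+ cv+, are the double crossovers. Comparing them with the parentals, only the cv allele has switched, so cv is the middle locus and the order is m – cv – w.
Crossovers in the cv–w interval produce the single-crossover classes w m cv+ and w+ m+ cv (116 + 96 = 212) plus the double crossovers (61).
RF(cv–w) = (212 + 61) / 2243 = 273/2243 = 0.1217 → 12.2 cM.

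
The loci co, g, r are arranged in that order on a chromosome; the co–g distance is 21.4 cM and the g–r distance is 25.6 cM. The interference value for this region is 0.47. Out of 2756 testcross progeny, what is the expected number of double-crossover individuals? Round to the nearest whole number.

80

Map distances give recombination frequencies of 0.214 and 0.256 for the two intervals.
With interference 0.47 (so coincidence = 0.53), expected double-crossover frequency = 0.214 × 0.256 × 0.53 = 0.02904.
Expected number = 0.02904 × 2756 = 80.02 ≈ 80.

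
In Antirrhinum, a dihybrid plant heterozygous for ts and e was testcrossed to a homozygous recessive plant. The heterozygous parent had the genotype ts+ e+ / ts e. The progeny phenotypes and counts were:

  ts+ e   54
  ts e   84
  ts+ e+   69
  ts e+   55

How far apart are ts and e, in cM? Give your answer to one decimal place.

41.6 cM

The recombinant classes are ts+ e and ts e+: 54 + 55 = 109.
Recombination frequency = 109/262 = 0.4160 ≈ 41.6%, i.e. 41.6 cM.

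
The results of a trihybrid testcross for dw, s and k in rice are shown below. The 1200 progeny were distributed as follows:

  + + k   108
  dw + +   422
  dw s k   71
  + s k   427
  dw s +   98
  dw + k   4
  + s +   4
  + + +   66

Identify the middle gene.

The two most frequent reciprocal classes, + s k and dw + +, are the parental types, so the F1 was + s k / dw + +.
The two rarest classes, + s + and dw + k, are the double crossovers. Comparing them with the parentals, only the k allele has switched, so k is the middle locus and the order is dw – k – s.

k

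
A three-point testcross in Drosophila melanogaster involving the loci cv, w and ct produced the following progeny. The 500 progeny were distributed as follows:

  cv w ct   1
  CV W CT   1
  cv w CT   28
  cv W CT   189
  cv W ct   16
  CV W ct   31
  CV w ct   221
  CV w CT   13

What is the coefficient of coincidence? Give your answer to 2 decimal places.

The two most frequent reciprocal classes, cv W CT and CV w ct, are the parental types, so the F1 was cv W CT / CV w ct.
The two rarest classes, CV W CT and cv w ct, are the double crossovers. Comparing them with the parentals, only the cv allele has switched, so cv is the middle locus and the order is ct – cv – w.
ct–cv: (29 + 2)/500 = 0.0620; cv–w: (59 + 2)/500 = 0.1220.
Expected DCO frequency = 0.0620 × 0.1220 ≈ 0.00756; observed = 2/500 ≈ 0.00400.
Coefficient of coincidence = 0.00400/0.00756 ≈ 0.53.

0.53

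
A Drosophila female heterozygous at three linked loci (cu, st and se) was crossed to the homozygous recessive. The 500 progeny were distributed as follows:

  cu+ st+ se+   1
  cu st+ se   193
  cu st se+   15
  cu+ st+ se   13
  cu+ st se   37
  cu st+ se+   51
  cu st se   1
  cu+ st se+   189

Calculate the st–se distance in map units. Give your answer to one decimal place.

The two most frequent reciprocal classes, cu+ st se+ and cu st+ se, are the parental types, so the F1 was cu+ st se+ / cu st+ se.
The two rarest classes, cu+ st+ se+ and cu st se, are the double crossovers. Comparing them with the parentals, only the st allele has switched, so st is the middle locus and the order is se – st – cu.
Crossovers in the se–st interval produce the single-crossover classes cu+ st se and cu st+ se+ (37 + 51 = 88) plus the double crossovers (2).
RF(se–st) = (88 + 2) / 500 = 90/500 = 0.1800 → 18.0 map units.

18.0 map units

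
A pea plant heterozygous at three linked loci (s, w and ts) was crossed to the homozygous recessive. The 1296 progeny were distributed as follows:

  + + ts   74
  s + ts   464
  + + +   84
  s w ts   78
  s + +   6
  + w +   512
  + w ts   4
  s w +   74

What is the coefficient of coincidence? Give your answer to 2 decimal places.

The two most frequent reciprocal classes, s + ts and + w +, are the parental types, so the F1 was s + ts / + w +.
The two rarest classes, s + + and + w ts, are the double crossovers. Comparing them with the parentals, only the ts allele has switched, so ts is the middle locus and the order is s – ts – w.
s–ts: (148 + 10)/1296 = 0.1219; ts–w: (162 + 10)/1296 = 0.1327.
Expected DCO frequency = 0.1219 × 0.1327 ≈ 0.01618; observed = 10/1296 ≈ 0.00772.
Coefficient of coincidence = 0.00772/0.01618 ≈ 0.48.

0.48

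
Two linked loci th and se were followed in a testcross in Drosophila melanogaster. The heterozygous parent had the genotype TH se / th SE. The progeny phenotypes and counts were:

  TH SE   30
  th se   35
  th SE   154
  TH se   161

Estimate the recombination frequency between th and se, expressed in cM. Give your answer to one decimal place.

17.1 cM

The recombinant classes are TH SE and th se: 30 + 35 = 65.
Recombination frequency = 65/380 = 0.1711 ≈ 17.1%, i.e. 17.1 cM.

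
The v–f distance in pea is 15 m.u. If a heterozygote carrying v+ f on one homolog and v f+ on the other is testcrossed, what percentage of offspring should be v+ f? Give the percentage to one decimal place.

A map distance of 15 m.u. corresponds to a recombination frequency of 0.150.
The F1 is v+ f / v f+, so v+ f is a parental gamete class with expected frequency (1 − r)/2 = 0.850/2 = 0.4250.
That is 0.4250 = 42.5% of the progeny.

42.5%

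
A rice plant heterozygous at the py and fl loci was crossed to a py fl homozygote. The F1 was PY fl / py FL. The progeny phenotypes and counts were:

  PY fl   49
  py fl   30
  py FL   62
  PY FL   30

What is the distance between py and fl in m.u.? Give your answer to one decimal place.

35.1 m.u.

The recombinant classes are PY FL and py fl: 30 + 30 = 60.
Recombination frequency = 60/171 = 0.3509 ≈ 35.1%, i.e. 35.1 m.u.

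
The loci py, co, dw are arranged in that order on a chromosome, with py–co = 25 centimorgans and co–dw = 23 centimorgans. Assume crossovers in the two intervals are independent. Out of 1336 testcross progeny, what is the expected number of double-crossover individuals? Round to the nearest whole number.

77

Map distances give recombination frequencies of 0.250 and 0.230 for the two intervals.
With no interference, expected double-crossover frequency = 0.250 × 0.230 = 0.05750.
Expected number = 0.05750 × 1336 = 76.82 ≈ 77.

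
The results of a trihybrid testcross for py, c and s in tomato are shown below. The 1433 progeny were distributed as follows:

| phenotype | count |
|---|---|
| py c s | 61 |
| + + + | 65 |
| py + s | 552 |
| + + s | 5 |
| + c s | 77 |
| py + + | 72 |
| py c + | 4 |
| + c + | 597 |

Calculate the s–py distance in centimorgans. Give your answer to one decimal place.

11.0 centimorgans

The two most frequent reciprocal classes, py + s and + c +, are the parental types, so the F1 was py + s / + c +.
The two rarest classes, + + s and py c +, are the double crossovers. Comparing them with the parentals, only the py allele has switched, so py is the middle locus and the order is c – py – s.
Crossovers in the py–s interval produce the single-crossover classes py + + and + c s (72 + 77 = 149) plus the double crossovers (9).
RF(py–s) = (149 + 9) / 1433 = 158/1433 = 0.1103 → 11.0 centimorgans.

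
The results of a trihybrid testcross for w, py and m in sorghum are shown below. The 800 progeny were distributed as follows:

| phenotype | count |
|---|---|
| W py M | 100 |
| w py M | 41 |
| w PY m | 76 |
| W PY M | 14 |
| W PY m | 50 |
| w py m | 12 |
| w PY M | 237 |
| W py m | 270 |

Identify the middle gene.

w

The two most frequent reciprocal classes, w PY M and W py m, are the parental types, so the F1 was w PY M / W py m.
The two rarest classes, W PY M and w py m, are the double crossovers. Comparing them with the parentals, only the w allele has switched, so w is the middle locus and the order is m – w – py.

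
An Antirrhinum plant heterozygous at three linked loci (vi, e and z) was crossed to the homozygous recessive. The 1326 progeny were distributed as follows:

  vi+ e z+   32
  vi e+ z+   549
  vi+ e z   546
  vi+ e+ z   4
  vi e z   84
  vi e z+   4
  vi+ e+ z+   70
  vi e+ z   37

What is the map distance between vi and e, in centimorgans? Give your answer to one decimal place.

12.2 centimorgans

The two most frequent reciprocal classes, vi+ e z and vi e+ z+, are the parental types, so the F1 was vi+ e z / vi e+ z+.
The two rarest classes, vi+ e+ z and vi e z+, are the double crossovers. Comparing them with the parentals, only the e allele has switched, so e is the middle locus and the order is z – e – vi.
Crossovers in the e–vi interval produce the single-crossover classes vi e z and vi+ e+ z+ (84 + 70 = 154) plus the double crossovers (8).
RF(e–vi) = (154 + 8) / 1326 = 162/1326 = 0.1222 → 12.2 centimorgans.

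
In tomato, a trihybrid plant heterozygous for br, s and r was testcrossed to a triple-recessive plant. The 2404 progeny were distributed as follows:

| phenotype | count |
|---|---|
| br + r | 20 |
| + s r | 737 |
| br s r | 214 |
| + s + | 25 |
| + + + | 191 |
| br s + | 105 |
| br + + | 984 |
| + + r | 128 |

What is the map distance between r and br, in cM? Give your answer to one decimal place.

18.7 cM

The two most frequent reciprocal classes, + s r and br + +, are the parental types, so the F1 was + s r / br + +.
The two rarest classes, + s + and br + r, are the double crossovers. Comparing them with the parentals, only the r allele has switched, so r is the middle locus and the order is br – r – s.
Crossovers in the br–r interval produce the single-crossover classes br s r and + + + (214 + 191 = 405) plus the double crossovers (45).
RF(br–r) = (405 + 45) / 2404 = 450/2404 = 0.1872 → 18.7 cM.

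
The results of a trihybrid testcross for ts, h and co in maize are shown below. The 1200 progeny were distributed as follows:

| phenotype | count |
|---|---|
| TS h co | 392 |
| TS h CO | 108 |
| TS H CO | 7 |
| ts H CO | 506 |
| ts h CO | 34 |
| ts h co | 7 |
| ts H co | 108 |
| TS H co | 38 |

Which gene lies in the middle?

The two most frequent reciprocal classes, ts H CO and TS h co, are the parental types, so the F1 was ts H CO / TS h co.
The two rarest classes, TS H CO and ts h co, are the double crossovers. Comparing them with the parentals, only the ts allele has switched, so ts is the middle locus and the order is co – ts – h.

ts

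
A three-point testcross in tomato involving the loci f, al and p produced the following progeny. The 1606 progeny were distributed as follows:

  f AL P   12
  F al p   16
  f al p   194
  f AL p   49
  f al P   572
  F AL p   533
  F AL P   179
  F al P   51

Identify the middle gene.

al

The two most frequent reciprocal classes, F AL p and f al P, are the parental types, so the F1 was F AL p / f al P.
The two rarest classes, F al p and f AL P, are the double crossovers. Comparing them with the parentals, only the al allele has switched, so al is the middle locus and the order is f – al – p.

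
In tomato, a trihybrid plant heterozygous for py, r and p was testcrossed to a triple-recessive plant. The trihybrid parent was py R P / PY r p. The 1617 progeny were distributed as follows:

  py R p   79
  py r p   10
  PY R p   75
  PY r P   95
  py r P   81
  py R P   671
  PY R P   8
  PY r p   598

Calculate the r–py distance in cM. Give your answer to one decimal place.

10.8 cM

The two rarest classes, PY R P and py r p, are the double crossovers. Comparing them with the parentals, only the py allele has switched, so py is the middle locus and the order is r – py – p.
Crossovers in the r–py interval produce the single-crossover classes py r P and PY R p (81 + 75 = 156) plus the double crossovers (18).
RF(r–py) = (156 + 18) / 1617 = 174/1617 = 0.1076 → 10.8 cM.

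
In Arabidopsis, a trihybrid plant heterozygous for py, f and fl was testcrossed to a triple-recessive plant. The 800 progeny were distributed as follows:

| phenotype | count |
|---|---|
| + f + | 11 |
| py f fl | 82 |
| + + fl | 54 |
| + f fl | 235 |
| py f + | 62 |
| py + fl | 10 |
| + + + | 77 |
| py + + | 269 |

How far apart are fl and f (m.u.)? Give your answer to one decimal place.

17.1 m.u.

The two most frequent reciprocal classes, + f fl and py + +, are the parental types, so the F1 was + f fl / py + +.
The two rarest classes, + f + and py + fl, are the double crossovers. Comparing them with the parentals, only the fl allele has switched, so fl is the middle locus and the order is py – fl – f.
Crossovers in the fl–f interval produce the single-crossover classes + + fl and py f + (54 + 62 = 116) plus the double crossovers (21).
RF(fl–f) = (116 + 21) / 800 = 137/800 = 0.1713 → 17.1 m.u.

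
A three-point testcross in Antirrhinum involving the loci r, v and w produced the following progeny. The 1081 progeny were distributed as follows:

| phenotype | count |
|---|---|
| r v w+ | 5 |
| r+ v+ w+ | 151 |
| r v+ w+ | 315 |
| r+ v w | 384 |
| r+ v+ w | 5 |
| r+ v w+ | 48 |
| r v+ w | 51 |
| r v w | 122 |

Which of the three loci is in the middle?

v

The two most frequent reciprocal classes, r+ v w and r v+ w+, are the parental types, so the F1 was r+ v w / r v+ w+.
The two rarest classes, r+ v+ w and r v w+, are the double crossovers. Comparing them with the parentals, only the v allele has switched, so v is the middle locus and the order is w – v – r.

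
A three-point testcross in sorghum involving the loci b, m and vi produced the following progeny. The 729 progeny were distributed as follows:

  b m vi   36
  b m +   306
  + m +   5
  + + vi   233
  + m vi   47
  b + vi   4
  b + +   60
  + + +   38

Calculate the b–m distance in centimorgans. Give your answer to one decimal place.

The two most frequent reciprocal classes, + + vi and b m +, are the parental types, so the F1 was + + vi / b m +.
The two rarest classes, b + vi and + m +, are the double crossovers. Comparing them with the parentals, only the b allele has switched, so b is the middle locus and the order is vi – b – m.
Crossovers in the b–m interval produce the single-crossover classes + m vi and b + + (47 + 60 = 107) plus the double crossovers (9).
RF(b–m) = (107 + 9) / 729 = 116/729 = 0.1591 → 15.9 centimorgans.

15.9 centimorgans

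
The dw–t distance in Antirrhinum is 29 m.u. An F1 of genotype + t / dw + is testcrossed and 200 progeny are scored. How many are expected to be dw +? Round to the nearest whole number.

71

A map distance of 29 m.u. corresponds to a recombination frequency of 0.290.
The F1 is + t / dw +, so dw + is a parental gamete class with expected frequency (1 − r)/2 = 0.710/2 = 0.3550.
Expected number = 0.3550 × 200 = 71.00 ≈ 71.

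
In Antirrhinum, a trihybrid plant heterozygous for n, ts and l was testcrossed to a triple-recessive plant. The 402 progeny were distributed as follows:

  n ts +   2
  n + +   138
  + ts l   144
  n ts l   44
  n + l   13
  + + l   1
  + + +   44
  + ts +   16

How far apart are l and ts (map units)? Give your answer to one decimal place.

The two most frequent reciprocal classes, + ts l and n + +, are the parental types, so the F1 was + ts l / n + +.
The two rarest classes, + + l and n ts +, are the double crossovers. Comparing them with the parentals, only the ts allele has switched, so ts is the middle locus and the order is l – ts – n.
Crossovers in the l–ts interval produce the single-crossover classes + ts + and n + l (16 + 13 = 29) plus the double crossovers (3).
RF(l–ts) = (29 + 3) / 402 = 32/402 = 0.0796 → 8.0 map units.

8.0 map units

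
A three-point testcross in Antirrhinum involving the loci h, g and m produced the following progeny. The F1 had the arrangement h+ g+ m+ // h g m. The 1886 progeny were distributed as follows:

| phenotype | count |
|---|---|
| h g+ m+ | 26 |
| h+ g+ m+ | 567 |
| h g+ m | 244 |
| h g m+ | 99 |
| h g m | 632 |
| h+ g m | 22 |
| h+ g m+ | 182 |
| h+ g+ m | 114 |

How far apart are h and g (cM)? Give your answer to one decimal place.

The two rarest classes, h g+ m+ and h+ g m, are the double crossovers. Comparing them with the parentals, only the h allele has switched, so h is the middle locus and the order is g – h – m.
Crossovers in the g–h interval produce the single-crossover classes h+ g m+ and h g+ m (182 + 244 = 426) plus the double crossovers (48).
RF(g–h) = (426 + 48) / 1886 = 474/1886 = 0.2513 → 25.1 cM.

25.1 cM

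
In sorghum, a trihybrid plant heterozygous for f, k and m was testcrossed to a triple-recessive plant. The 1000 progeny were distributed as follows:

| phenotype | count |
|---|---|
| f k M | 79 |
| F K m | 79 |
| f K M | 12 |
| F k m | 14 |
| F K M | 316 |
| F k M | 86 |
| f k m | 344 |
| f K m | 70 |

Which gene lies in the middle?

f

The two most frequent reciprocal classes, F K M and f k m, are the parental types, so the F1 was F K M / f k m.
The two rarest classes, f K M and F k m, are the double crossovers. Comparing them with the parentals, only the f allele has switched, so f is the middle locus and the order is m – f – k.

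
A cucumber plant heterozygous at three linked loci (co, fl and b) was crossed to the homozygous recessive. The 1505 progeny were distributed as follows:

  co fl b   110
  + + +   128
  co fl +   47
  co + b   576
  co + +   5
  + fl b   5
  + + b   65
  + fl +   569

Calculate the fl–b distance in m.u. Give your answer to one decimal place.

16.5 m.u.

The two most frequent reciprocal classes, co + b and + fl +, are the parental types, so the F1 was co + b / + fl +.
The two rarest classes, co + + and + fl b, are the double crossovers. Comparing them with the parentals, only the b allele has switched, so b is the middle locus and the order is fl – b – co.
Crossovers in the fl–b interval produce the single-crossover classes co fl b and + + + (110 + 128 = 238) plus the double crossovers (10).
RF(fl–b) = (238 + 10) / 1505 = 248/1505 = 0.1648 → 16.5 m.u.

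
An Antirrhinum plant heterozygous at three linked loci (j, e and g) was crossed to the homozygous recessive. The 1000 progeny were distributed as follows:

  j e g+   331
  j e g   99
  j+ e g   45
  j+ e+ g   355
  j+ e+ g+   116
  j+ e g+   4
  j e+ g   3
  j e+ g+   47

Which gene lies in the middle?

The two most frequent reciprocal classes, j+ e+ g and j e g+, are the parental types, so the F1 was j+ e+ g / j e g+.
The two rarest classes, j e+ g and j+ e g+, are the double crossovers. Comparing them with the parentals, only the j allele has switched, so j is the middle locus and the order is e – j – g.

j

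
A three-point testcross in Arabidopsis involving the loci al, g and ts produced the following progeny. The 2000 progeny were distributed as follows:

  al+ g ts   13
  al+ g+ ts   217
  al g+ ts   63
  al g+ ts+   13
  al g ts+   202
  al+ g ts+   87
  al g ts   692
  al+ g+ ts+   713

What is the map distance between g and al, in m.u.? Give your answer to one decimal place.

8.8 m.u.

The two most frequent reciprocal classes, al+ g+ ts+ and al g ts, are the parental types, so the F1 was al+ g+ ts+ / al g ts.
The two rarest classes, al g+ ts+ and al+ g ts, are the double crossovers. Comparing them with the parentals, only the al allele has switched, so al is the middle locus and the order is ts – al – g.
Crossovers in the al–g interval produce the single-crossover classes al+ g ts+ and al g+ ts (87 + 63 = 150) plus the double crossovers (26).
RF(al–g) = (150 + 26) / 2000 = 176/2000 = 0.0880 → 8.8 m.u.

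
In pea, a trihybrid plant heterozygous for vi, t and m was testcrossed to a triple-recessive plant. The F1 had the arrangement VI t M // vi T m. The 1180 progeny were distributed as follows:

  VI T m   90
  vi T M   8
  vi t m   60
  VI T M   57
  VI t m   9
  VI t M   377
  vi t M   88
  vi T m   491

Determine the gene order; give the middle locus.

m

The two rarest classes, VI t m and vi T M, are the double crossovers. Comparing them with the parentals, only the m allele has switched, so m is the middle locus and the order is vi – m – t.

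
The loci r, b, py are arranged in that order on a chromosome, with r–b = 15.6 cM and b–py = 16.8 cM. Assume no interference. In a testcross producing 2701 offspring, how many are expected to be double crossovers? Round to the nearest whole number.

71

Map distances give recombination frequencies of 0.156 and 0.168 for the two intervals.
With no interference, expected double-crossover frequency = 0.156 × 0.168 = 0.02621.
Expected number = 0.02621 × 2701 = 70.79 ≈ 71.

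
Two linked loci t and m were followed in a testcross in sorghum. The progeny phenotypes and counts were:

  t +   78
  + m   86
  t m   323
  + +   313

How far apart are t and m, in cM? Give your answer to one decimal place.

The two most frequent classes, + + (313) and t m (323), are the parental types, so the F1 was + + / t m.
The recombinant classes are + m and t +: 86 + 78 = 164.
Recombination frequency = 164/800 = 0.2050 ≈ 20.5%, i.e. 20.5 cM.

20.5 cM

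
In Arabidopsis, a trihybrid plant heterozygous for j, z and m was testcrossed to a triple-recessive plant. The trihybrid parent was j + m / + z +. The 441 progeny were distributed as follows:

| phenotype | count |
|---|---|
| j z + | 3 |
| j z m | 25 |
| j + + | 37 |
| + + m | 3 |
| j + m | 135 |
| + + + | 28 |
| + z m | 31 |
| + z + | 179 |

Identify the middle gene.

The two rarest classes, + + m and j z +, are the double crossovers. Comparing them with the parentals, only the j allele has switched, so j is the middle locus and the order is m – j – z.

j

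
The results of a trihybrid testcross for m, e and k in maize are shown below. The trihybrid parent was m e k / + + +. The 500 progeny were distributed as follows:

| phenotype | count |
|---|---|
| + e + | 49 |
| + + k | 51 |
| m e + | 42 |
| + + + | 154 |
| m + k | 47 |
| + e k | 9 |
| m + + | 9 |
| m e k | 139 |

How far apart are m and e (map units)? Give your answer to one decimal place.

22.8 map units

The two rarest classes, + e k and m + +, are the double crossovers. Comparing them with the parentals, only the m allele has switched, so m is the middle locus and the order is k – m – e.
Crossovers in the m–e interval produce the single-crossover classes m + k and + e + (47 + 49 = 96) plus the double crossovers (18).
RF(m–e) = (96 + 18) / 500 = 114/500 = 0.2280 → 22.8 map units.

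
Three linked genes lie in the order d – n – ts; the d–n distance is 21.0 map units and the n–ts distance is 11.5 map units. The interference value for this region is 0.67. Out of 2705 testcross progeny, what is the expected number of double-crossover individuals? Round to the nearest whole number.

22

Map distances give recombination frequencies of 0.210 and 0.115 for the two intervals.
With interference 0.67 (so coincidence = 0.33), expected double-crossover frequency = 0.210 × 0.115 × 0.33 = 0.00797.
Expected number = 0.00797 × 2705 = 21.56 ≈ 22.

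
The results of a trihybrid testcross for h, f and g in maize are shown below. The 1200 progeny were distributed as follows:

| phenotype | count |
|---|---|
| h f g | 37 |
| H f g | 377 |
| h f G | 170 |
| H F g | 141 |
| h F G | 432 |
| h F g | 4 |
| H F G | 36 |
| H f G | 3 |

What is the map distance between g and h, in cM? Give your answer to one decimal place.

6.7 cM

The two most frequent reciprocal classes, H f g and h F G, are the parental types, so the F1 was H f g / h F G.
The two rarest classes, H f G and h F g, are the double crossovers. Comparing them with the parentals, only the g allele has switched, so g is the middle locus and the order is f – g – h.
Crossovers in the g–h interval produce the single-crossover classes h f g and H F G (37 + 36 = 73) plus the double crossovers (7).
RF(g–h) = (73 + 7) / 1200 = 80/1200 = 0.0667 → 6.7 cM.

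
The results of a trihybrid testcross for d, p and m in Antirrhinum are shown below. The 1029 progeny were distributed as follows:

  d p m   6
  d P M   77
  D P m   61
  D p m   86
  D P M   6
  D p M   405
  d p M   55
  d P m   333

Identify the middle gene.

The two most frequent reciprocal classes, d P m and D p M, are the parental types, so the F1 was d P m / D p M.
The two rarest classes, d p m and D P M, are the double crossovers. Comparing them with the parentals, only the p allele has switched, so p is the middle locus and the order is d – p – m.

p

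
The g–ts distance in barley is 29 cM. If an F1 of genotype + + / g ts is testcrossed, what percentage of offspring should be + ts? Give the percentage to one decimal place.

A map distance of 29 cM corresponds to a recombination frequency of 0.290.
The F1 is + + / g ts, so + ts is a recombinant gamete class with expected frequency r/2 = 0.290/2 = 0.1450.
That is 0.1450 = 14.5% of the progeny.

14.5%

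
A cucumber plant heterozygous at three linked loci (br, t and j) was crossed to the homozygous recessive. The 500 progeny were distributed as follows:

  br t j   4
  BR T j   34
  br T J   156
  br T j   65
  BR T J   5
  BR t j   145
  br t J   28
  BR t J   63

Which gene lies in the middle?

br

The two most frequent reciprocal classes, br T J and BR t j, are the parental types, so the F1 was br T J / BR t j.
The two rarest classes, BR T J and br t j, are the double crossovers. Comparing them with the parentals, only the br allele has switched, so br is the middle locus and the order is j – br – t.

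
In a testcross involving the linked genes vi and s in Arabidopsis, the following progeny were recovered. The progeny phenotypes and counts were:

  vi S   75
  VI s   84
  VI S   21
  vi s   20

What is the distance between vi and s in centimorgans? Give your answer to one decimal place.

The two most frequent classes, VI s (84) and vi S (75), are the parental types, so the F1 was VI s / vi S.
The recombinant classes are VI S and vi s: 21 + 20 = 41.
Recombination frequency = 41/200 = 0.2050 ≈ 20.5%, i.e. 20.5 centimorgans.

20.5 centimorgans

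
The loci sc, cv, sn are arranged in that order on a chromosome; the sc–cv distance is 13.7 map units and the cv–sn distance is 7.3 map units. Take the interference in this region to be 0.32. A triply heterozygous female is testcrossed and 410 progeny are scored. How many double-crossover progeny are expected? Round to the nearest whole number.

3

Map distances give recombination frequencies of 0.137 and 0.073 for the two intervals.
With interference 0.32 (so coincidence = 0.68), expected double-crossover frequency = 0.137 × 0.073 × 0.68 = 0.00680.
Expected number = 0.00680 × 410 = 2.79 ≈ 3.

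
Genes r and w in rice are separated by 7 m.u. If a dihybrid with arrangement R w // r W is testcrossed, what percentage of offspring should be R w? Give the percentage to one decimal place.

A map distance of 7 m.u. corresponds to a recombination frequency of 0.070.
The F1 is R w / r W, so R w is a parental gamete class with expected frequency (1 − r)/2 = 0.930/2 = 0.4650.
That is 0.4650 = 46.5% of the progeny.

46.5%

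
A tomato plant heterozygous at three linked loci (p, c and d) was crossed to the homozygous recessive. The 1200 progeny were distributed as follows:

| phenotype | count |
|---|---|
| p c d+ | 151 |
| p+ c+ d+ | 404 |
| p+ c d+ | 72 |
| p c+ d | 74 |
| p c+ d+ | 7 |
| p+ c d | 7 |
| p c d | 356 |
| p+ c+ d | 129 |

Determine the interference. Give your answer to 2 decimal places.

0.64

The two most frequent reciprocal classes, p+ c+ d+ and p c d, are the parental types, so the F1 was p+ c+ d+ / p c d.
The two rarest classes, p c+ d+ and p+ c d, are the double crossovers. Comparing them with the parentals, only the p allele has switched, so p is the middle locus and the order is d – p – c.
d–p: (280 + 14)/1200 = 0.2450; p–c: (146 + 14)/1200 = 0.1333.
Expected DCO frequency = 0.2450 × 0.1333 ≈ 0.03266; observed = 14/1200 ≈ 0.01167.
Coefficient of coincidence = 0.01167/0.03266 ≈ 0.36; interference = 1 − 0.36 = 0.64.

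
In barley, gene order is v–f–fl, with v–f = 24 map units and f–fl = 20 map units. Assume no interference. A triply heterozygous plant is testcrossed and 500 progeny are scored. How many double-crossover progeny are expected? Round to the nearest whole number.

24

Map distances give recombination frequencies of 0.240 and 0.200 for the two intervals.
With no interference, expected double-crossover frequency = 0.240 × 0.200 = 0.04800.
Expected number = 0.04800 × 500 = 24.00 ≈ 24.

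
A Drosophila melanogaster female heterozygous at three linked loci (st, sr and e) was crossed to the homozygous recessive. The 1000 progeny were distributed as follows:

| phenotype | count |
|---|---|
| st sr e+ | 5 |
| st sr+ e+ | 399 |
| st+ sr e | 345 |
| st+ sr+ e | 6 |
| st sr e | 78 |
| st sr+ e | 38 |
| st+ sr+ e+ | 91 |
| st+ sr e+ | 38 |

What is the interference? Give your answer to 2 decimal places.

The two most frequent reciprocal classes, st+ sr e and st sr+ e+, are the parental types, so the F1 was st+ sr e / st sr+ e+.
The two rarest classes, st+ sr+ e and st sr e+, are the double crossovers. Comparing them with the parentals, only the sr allele has switched, so sr is the middle locus and the order is st – sr – e.
st–sr: (169 + 11)/1000 = 0.1800; sr–e: (76 + 11)/1000 = 0.0870.
Expected DCO frequency = 0.1800 × 0.0870 ≈ 0.01566; observed = 11/1000 ≈ 0.01100.
Coefficient of coincidence = 0.01100/0.01566 ≈ 0.70; interference = 1 − 0.70 = 0.30.

0.30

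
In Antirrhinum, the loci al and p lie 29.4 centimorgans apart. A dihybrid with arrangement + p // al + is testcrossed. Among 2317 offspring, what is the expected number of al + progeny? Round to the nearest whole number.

818

A map distance of 29.4 centimorgans corresponds to a recombination frequency of 0.294.
The F1 is + p / al +, so al + is a parental gamete class with expected frequency (1 − r)/2 = 0.706/2 = 0.3530.
Expected number = 0.3530 × 2317 = 817.90 ≈ 818.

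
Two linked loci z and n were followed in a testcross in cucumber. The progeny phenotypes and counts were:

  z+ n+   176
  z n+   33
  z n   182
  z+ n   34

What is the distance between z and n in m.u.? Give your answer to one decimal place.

The two most frequent classes, z+ n+ (176) and z n (182), are the parental types, so the F1 was z+ n+ / z n.
The recombinant classes are z+ n and z n+: 34 + 33 = 67.
Recombination frequency = 67/425 = 0.1576 ≈ 15.8%, i.e. 15.8 m.u.

15.8 m.u.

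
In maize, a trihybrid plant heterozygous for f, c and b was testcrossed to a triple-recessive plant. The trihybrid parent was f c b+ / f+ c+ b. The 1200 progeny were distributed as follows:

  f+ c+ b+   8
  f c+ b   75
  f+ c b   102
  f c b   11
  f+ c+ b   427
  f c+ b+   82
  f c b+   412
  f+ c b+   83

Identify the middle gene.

b

The two rarest classes, f c b and f+ c+ b+, are the double crossovers. Comparing them with the parentals, only the b allele has switched, so b is the middle locus and the order is c – b – f.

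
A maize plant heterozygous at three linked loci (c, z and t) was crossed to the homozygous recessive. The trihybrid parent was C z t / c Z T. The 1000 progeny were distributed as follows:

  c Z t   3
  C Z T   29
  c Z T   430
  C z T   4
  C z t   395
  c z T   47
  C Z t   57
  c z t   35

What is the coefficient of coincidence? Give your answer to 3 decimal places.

The two rarest classes, C z T and c Z t, are the double crossovers. Comparing them with the parentals, only the t allele has switched, so t is the middle locus and the order is c – t – z.
c–t: (64 + 7)/1000 = 0.0710; t–z: (104 + 7)/1000 = 0.1110.
Expected DCO frequency = 0.0710 × 0.1110 ≈ 0.00788; observed = 7/1000 ≈ 0.00700.
Coefficient of coincidence = 0.00700/0.00788 ≈ 0.888.

0.888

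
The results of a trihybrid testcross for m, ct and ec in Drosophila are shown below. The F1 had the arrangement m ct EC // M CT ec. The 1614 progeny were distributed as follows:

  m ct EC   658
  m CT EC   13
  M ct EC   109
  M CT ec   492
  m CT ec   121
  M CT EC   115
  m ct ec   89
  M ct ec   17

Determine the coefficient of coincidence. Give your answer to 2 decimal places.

The two rarest classes, m CT EC and M ct ec, are the double crossovers. Comparing them with the parentals, only the ct allele has switched, so ct is the middle locus and the order is ec – ct – m.
ec–ct: (204 + 30)/1614 = 0.1450; ct–m: (230 + 30)/1614 = 0.1611.
Expected DCO frequency = 0.1450 × 0.1611 ≈ 0.02336; observed = 30/1614 ≈ 0.01859.
Coefficient of coincidence = 0.01859/0.02336 ≈ 0.80.

0.80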